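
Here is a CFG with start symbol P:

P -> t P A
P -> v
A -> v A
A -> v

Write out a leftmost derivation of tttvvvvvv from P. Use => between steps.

P=>tPA=>ttPAA=>tttPAAA=>tttvAAA=>tttvvAAA=>tttvvvAA=>tttvvvvAA=>tttvvvvvA=>tttvvvvvv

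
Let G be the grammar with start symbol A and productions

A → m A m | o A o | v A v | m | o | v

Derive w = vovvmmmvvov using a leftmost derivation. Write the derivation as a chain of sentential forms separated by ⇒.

A ⇒ vAv   [A → v A v]
vAv ⇒ voAov   [A → o A o]
voAov ⇒ vovAvov   [A → v A v]
vovAvov ⇒ vovvAvvov   [A → v A v]
vovvAvvov ⇒ vovvmAmvvov   [A → m A m]
vovvmAmvvov ⇒ vovvmmmvvov   [A → m]

A ⇒ vAv ⇒ voAov ⇒ vovAvov ⇒ vovvAvvov ⇒ vovvmAmvvov ⇒ vovvmmmvvov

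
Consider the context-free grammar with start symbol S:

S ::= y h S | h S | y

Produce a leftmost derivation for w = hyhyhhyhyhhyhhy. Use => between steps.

S => hS   [S ::= h S]
hS => hyhS   [S ::= y h S]
hyhS => hyhyhS   [S ::= y h S]
hyhyhS => hyhyhhS   [S ::= h S]
hyhyhhS => hyhyhhyhS   [S ::= y h S]
hyhyhhyhS => hyhyhhyhyhS   [S ::= y h S]
hyhyhhyhyhS => hyhyhhyhyhhS   [S ::= h S]
hyhyhhyhyhhS => hyhyhhyhyhhyhS   [S ::= y h S]
hyhyhhyhyhhyhS => hyhyhhyhyhhyhhS   [S ::= h S]
hyhyhhyhyhhyhhS => hyhyhhyhyhhyhhy   [S ::= y]

S => hS => hyhS => hyhyhS => hyhyhhS => hyhyhhyhS => hyhyhhyhyhS => hyhyhhyhyhhS => hyhyhhyhyhhyhS => hyhyhhyhyhhyhhS => hyhyhhyhyhhyhhy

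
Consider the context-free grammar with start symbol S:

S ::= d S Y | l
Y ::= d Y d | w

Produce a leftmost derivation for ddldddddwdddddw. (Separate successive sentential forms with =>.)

S => dSY   [S ::= d S Y]
dSY => ddSYY   [S ::= d S Y]
ddSYY => ddlYY   [S ::= l]
ddlYY => ddldYdY   [Y ::= d Y d]
ddldYdY => ddlddYddY   [Y ::= d Y d]
ddlddYddY => ddldddYdddY   [Y ::= d Y d]
ddldddYdddY => ddlddddYddddY   [Y ::= d Y d]
ddlddddYddddY => ddldddddYdddddY   [Y ::= d Y d]
ddldddddYdddddY => ddldddddwdddddY   [Y ::= w]
ddldddddwdddddY => ddldddddwdddddw   [Y ::= w]

S => dSY => ddSYY => ddlYY => ddldYdY => ddlddYddY => ddldddYdddY => ddlddddYddddY => ddldddddYdddddY => ddldddddwdddddY => ddldddddwdddddw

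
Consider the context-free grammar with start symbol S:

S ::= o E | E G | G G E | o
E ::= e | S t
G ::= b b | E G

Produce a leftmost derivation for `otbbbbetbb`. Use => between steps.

S => EG => StG => GGEtG => EGGEtG => StGGEtG => otGGEtG => otbbGEtG => otbbbbEtG => otbbbbetG => otbbbbetbb

S => EG   [S ::= E G]
EG => StG   [E ::= S t]
StG => GGEtG   [S ::= G G E]
GGEtG => EGGEtG   [G ::= E G]
EGGEtG => StGGEtG   [E ::= S t]
StGGEtG => otGGEtG   [S ::= o]
otGGEtG => otbbGEtG   [G ::= b b]
otbbGEtG => otbbbbEtG   [G ::= b b]
otbbbbEtG => otbbbbetG   [E ::= e]
otbbbbetG => otbbbbetbb   [G ::= b b]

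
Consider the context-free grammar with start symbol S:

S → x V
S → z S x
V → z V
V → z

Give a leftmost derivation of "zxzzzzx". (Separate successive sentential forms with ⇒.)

S ⇒ zSx ⇒ zxVx ⇒ zxzVx ⇒ zxzzVx ⇒ zxzzzVx ⇒ zxzzzzx

S ⇒ zSx   [S → z S x]
zSx ⇒ zxVx   [S → x V]
zxVx ⇒ zxzVx   [V → z V]
zxzVx ⇒ zxzzVx   [V → z V]
zxzzVx ⇒ zxzzzVx   [V → z V]
zxzzzVx ⇒ zxzzzzx   [V → z]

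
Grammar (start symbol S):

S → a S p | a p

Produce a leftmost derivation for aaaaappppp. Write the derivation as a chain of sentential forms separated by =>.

S => aSp => aaSpp => aaaSppp => aaaaSpppp => aaaaappppp

S => aSp   [S → a S p]
aSp => aaSpp   [S → a S p]
aaSpp => aaaSppp   [S → a S p]
aaaSppp => aaaaSpppp   [S → a S p]
aaaaSpppp => aaaaappppp   [S → a p]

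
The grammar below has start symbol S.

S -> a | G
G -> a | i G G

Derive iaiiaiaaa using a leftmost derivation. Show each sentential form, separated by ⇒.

S ⇒ G   [S -> G]
G ⇒ iGG   [G -> i G G]
iGG ⇒ iaG   [G -> a]
iaG ⇒ iaiGG   [G -> i G G]
iaiGG ⇒ iaiiGGG   [G -> i G G]
iaiiGGG ⇒ iaiiaGG   [G -> a]
iaiiaGG ⇒ iaiiaiGGG   [G -> i G G]
iaiiaiGGG ⇒ iaiiaiaGG   [G -> a]
iaiiaiaGG ⇒ iaiiaiaaG   [G -> a]
iaiiaiaaG ⇒ iaiiaiaaa   [G -> a]

S ⇒ G ⇒ iGG ⇒ iaG ⇒ iaiGG ⇒ iaiiGGG ⇒ iaiiaGG ⇒ iaiiaiGGG ⇒ iaiiaiaGG ⇒ iaiiaiaaG ⇒ iaiiaiaaa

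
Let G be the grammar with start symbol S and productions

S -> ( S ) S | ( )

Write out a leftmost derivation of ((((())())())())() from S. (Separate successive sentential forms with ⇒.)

S ⇒ (S)S ⇒ ((S)S)S ⇒ (((S)S)S)S ⇒ ((((S)S)S)S)S ⇒ ((((())S)S)S)S ⇒ ((((())())S)S)S ⇒ ((((())())())S)S ⇒ ((((())())())())S ⇒ ((((())())())())()

S ⇒ (S)S   [S -> ( S ) S]
(S)S ⇒ ((S)S)S   [S -> ( S ) S]
((S)S)S ⇒ (((S)S)S)S   [S -> ( S ) S]
(((S)S)S)S ⇒ ((((S)S)S)S)S   [S -> ( S ) S]
((((S)S)S)S)S ⇒ ((((())S)S)S)S   [S -> ( )]
((((())S)S)S)S ⇒ ((((())())S)S)S   [S -> ( )]
((((())())S)S)S ⇒ ((((())())())S)S   [S -> ( )]
((((())())())S)S ⇒ ((((())())())())S   [S -> ( )]
((((())())())())S ⇒ ((((())())())())()   [S -> ( )]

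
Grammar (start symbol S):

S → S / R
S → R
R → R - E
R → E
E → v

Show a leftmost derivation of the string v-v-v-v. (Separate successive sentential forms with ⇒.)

S ⇒ R ⇒ R-E ⇒ R-E-E ⇒ R-E-E-E ⇒ E-E-E-E ⇒ v-E-E-E ⇒ v-v-E-E ⇒ v-v-v-E ⇒ v-v-v-v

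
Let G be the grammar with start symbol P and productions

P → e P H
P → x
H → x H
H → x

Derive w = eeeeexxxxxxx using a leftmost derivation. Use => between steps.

P => ePH   [P → e P H]
ePH => eePHH   [P → e P H]
eePHH => eeePHHH   [P → e P H]
eeePHHH => eeeePHHHH   [P → e P H]
eeeePHHHH => eeeeePHHHHH   [P → e P H]
eeeeePHHHHH => eeeeexHHHHH   [P → x]
eeeeexHHHHH => eeeeexxHHHHH   [H → x H]
eeeeexxHHHHH => eeeeexxxHHHH   [H → x]
eeeeexxxHHHH => eeeeexxxxHHH   [H → x]
eeeeexxxxHHH => eeeeexxxxxHH   [H → x]
eeeeexxxxxHH => eeeeexxxxxxH   [H → x]
eeeeexxxxxxH => eeeeexxxxxxx   [H → x]

P => ePH => eePHH => eeePHHH => eeeePHHHH => eeeeePHHHHH => eeeeexHHHHH => eeeeexxHHHHH => eeeeexxxHHHH => eeeeexxxxHHH => eeeeexxxxxHH => eeeeexxxxxxH => eeeeexxxxxxx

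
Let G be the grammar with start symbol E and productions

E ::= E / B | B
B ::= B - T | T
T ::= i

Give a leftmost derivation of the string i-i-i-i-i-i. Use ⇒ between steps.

E ⇒ B ⇒ B-T ⇒ B-T-T ⇒ B-T-T-T ⇒ B-T-T-T-T ⇒ B-T-T-T-T-T ⇒ T-T-T-T-T-T ⇒ i-T-T-T-T-T ⇒ i-i-T-T-T-T ⇒ i-i-i-T-T-T ⇒ i-i-i-i-T-T ⇒ i-i-i-i-i-T ⇒ i-i-i-i-i-i

E ⇒ B   [E ::= B]
B ⇒ B-T   [B ::= B - T]
B-T ⇒ B-T-T   [B ::= B - T]
B-T-T ⇒ B-T-T-T   [B ::= B - T]
B-T-T-T ⇒ B-T-T-T-T   [B ::= B - T]
B-T-T-T-T ⇒ B-T-T-T-T-T   [B ::= B - T]
B-T-T-T-T-T ⇒ T-T-T-T-T-T   [B ::= T]
T-T-T-T-T-T ⇒ i-T-T-T-T-T   [T ::= i]
i-T-T-T-T-T ⇒ i-i-T-T-T-T   [T ::= i]
i-i-T-T-T-T ⇒ i-i-i-T-T-T   [T ::= i]
i-i-i-T-T-T ⇒ i-i-i-i-T-T   [T ::= i]
i-i-i-i-T-T ⇒ i-i-i-i-i-T   [T ::= i]
i-i-i-i-i-T ⇒ i-i-i-i-i-i   [T ::= i]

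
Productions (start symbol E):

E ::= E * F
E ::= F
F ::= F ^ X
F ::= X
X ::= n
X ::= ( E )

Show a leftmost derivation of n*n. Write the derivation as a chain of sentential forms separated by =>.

E => E*F => F*F => X*F => n*F => n*X => n*n

E => E*F   [E ::= E * F]
E*F => F*F   [E ::= F]
F*F => X*F   [F ::= X]
X*F => n*F   [X ::= n]
n*F => n*X   [F ::= X]
n*X => n*n   [X ::= n]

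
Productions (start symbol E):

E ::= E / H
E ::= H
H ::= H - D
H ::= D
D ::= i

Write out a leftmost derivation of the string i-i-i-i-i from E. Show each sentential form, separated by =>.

E => H => H-D => H-D-D => H-D-D-D => H-D-D-D-D => D-D-D-D-D => i-D-D-D-D => i-i-D-D-D => i-i-i-D-D => i-i-i-i-D => i-i-i-i-i

E => H   [E ::= H]
H => H-D   [H ::= H - D]
H-D => H-D-D   [H ::= H - D]
H-D-D => H-D-D-D   [H ::= H - D]
H-D-D-D => H-D-D-D-D   [H ::= H - D]
H-D-D-D-D => D-D-D-D-D   [H ::= D]
D-D-D-D-D => i-D-D-D-D   [D ::= i]
i-D-D-D-D => i-i-D-D-D   [D ::= i]
i-i-D-D-D => i-i-i-D-D   [D ::= i]
i-i-i-D-D => i-i-i-i-D   [D ::= i]
i-i-i-i-D => i-i-i-i-i   [D ::= i]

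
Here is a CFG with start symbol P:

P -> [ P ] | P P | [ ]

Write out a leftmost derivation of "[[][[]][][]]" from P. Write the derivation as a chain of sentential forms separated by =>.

P=>[P]=>[PP]=>[[]P]=>[[]PP]=>[[][P]P]=>[[][[]]P]=>[[][[]]PP]=>[[][[]][]P]=>[[][[]][][]]

P => [P]   [P -> [ P ]]
[P] => [PP]   [P -> P P]
[PP] => [[]P]   [P -> [ ]]
[[]P] => [[]PP]   [P -> P P]
[[]PP] => [[][P]P]   [P -> [ P ]]
[[][P]P] => [[][[]]P]   [P -> [ ]]
[[][[]]P] => [[][[]]PP]   [P -> P P]
[[][[]]PP] => [[][[]][]P]   [P -> [ ]]
[[][[]][]P] => [[][[]][][]]   [P -> [ ]]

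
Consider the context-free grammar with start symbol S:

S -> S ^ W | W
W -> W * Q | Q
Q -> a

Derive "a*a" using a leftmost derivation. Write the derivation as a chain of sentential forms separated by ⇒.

S ⇒ W ⇒ W*Q ⇒ Q*Q ⇒ a*Q ⇒ a*a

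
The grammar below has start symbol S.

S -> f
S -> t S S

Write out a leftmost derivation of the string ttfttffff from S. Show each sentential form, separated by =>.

S => tSS   [S -> t S S]
tSS => ttSSS   [S -> t S S]
ttSSS => ttfSS   [S -> f]
ttfSS => ttftSSS   [S -> t S S]
ttftSSS => ttfttSSSS   [S -> t S S]
ttfttSSSS => ttfttfSSS   [S -> f]
ttfttfSSS => ttfttffSS   [S -> f]
ttfttffSS => ttfttfffS   [S -> f]
ttfttfffS => ttfttffff   [S -> f]

S => tSS => ttSSS => ttfSS => ttftSSS => ttfttSSSS => ttfttfSSS => ttfttffSS => ttfttfffS => ttfttffff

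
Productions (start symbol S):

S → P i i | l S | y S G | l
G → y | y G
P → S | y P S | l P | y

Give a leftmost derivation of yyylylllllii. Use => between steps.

S => Pii => yPSii => yyPSSii => yyyPSSSii => yyylPSSSii => yyylyPSSSSii => yyylySSSSSii => yyylylSSSSii => yyylyllSSSii => yyylylllSSii => yyylyllllSii => yyylylllllii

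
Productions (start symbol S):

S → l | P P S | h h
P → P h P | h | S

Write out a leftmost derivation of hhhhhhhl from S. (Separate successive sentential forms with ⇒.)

S ⇒ PPS ⇒ SPS ⇒ PPSPS ⇒ PhPPSPS ⇒ hhPPSPS ⇒ hhhPSPS ⇒ hhhhSPS ⇒ hhhhhhPS ⇒ hhhhhhhS ⇒ hhhhhhhl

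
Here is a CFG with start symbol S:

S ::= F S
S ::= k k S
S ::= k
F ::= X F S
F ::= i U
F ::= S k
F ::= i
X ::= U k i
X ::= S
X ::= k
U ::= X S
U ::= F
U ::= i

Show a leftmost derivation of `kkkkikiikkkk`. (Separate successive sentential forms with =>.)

S => kkS => kkFS => kkSkS => kkkkSkS => kkkkFSkS => kkkkXFSSkS => kkkkUkiFSSkS => kkkkikiFSSkS => kkkkikiiSSkS => kkkkikiikSkS => kkkkikiikkkS => kkkkikiikkkk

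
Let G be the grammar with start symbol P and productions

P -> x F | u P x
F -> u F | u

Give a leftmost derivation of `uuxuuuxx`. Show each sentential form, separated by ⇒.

P⇒uPx⇒uuPxx⇒uuxFxx⇒uuxuFxx⇒uuxuuFxx⇒uuxuuuxx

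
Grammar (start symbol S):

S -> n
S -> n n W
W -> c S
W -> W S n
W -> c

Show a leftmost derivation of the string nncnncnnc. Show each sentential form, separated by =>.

S => nnW   [S -> n n W]
nnW => nncS   [W -> c S]
nncS => nncnnW   [S -> n n W]
nncnnW => nncnncS   [W -> c S]
nncnncS => nncnncnnW   [S -> n n W]
nncnncnnW => nncnncnnc   [W -> c]

S => nnW => nncS => nncnnW => nncnncS => nncnncnnW => nncnncnnc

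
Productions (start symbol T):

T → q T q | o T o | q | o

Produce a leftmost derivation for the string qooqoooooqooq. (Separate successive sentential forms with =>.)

T => qTq   [T → q T q]
qTq => qoToq   [T → o T o]
qoToq => qooTooq   [T → o T o]
qooTooq => qooqTqooq   [T → q T q]
qooqTqooq => qooqoToqooq   [T → o T o]
qooqoToqooq => qooqooTooqooq   [T → o T o]
qooqooTooqooq => qooqoooooqooq   [T → o]

T=>qTq=>qoToq=>qooTooq=>qooqTqooq=>qooqoToqooq=>qooqooTooqooq=>qooqoooooqooq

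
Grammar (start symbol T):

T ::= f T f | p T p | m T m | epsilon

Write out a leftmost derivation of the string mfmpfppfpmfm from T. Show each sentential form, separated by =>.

T => mTm => mfTfm => mfmTmfm => mfmpTpmfm => mfmpfTfpmfm => mfmpfpTpfpmfm => mfmpfppfpmfm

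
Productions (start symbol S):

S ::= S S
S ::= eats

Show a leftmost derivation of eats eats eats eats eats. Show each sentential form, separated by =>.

S => S S   [S ::= S S]
S S => S S S   [S ::= S S]
S S S => S S S S   [S ::= S S]
S S S S => S S S S S   [S ::= S S]
S S S S S => eats S S S S   [S ::= eats]
eats S S S S => eats eats S S S   [S ::= eats]
eats eats S S S => eats eats eats S S   [S ::= eats]
eats eats eats S S => eats eats eats eats S   [S ::= eats]
eats eats eats eats S => eats eats eats eats eats   [S ::= eats]

S => S S => S S S => S S S S => S S S S S => eats S S S S => eats eats S S S => eats eats eats S S => eats eats eats eats S => eats eats eats eats eats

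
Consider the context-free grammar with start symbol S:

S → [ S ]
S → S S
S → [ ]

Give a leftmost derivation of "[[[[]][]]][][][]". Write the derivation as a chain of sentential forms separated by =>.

S => SS => SSS => SSSS => [S]SSS => [[S]]SSS => [[SS]]SSS => [[[S]S]]SSS => [[[[]]S]]SSS => [[[[]][]]]SSS => [[[[]][]]][]SS => [[[[]][]]][][]S => [[[[]][]]][][][]

S => SS   [S → S S]
SS => SSS   [S → S S]
SSS => SSSS   [S → S S]
SSSS => [S]SSS   [S → [ S ]]
[S]SSS => [[S]]SSS   [S → [ S ]]
[[S]]SSS => [[SS]]SSS   [S → S S]
[[SS]]SSS => [[[S]S]]SSS   [S → [ S ]]
[[[S]S]]SSS => [[[[]]S]]SSS   [S → [ ]]
[[[[]]S]]SSS => [[[[]][]]]SSS   [S → [ ]]
[[[[]][]]]SSS => [[[[]][]]][]SS   [S → [ ]]
[[[[]][]]][]SS => [[[[]][]]][][]S   [S → [ ]]
[[[[]][]]][][]S => [[[[]][]]][][][]   [S → [ ]]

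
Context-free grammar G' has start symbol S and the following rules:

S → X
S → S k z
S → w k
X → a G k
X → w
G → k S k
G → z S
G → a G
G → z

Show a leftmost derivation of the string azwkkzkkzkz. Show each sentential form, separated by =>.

S => Skz => Skzkz => Xkzkz => aGkkzkz => azSkkzkz => azSkzkkzkz => azwkkzkkzkz

S => Skz   [S → S k z]
Skz => Skzkz   [S → S k z]
Skzkz => Xkzkz   [S → X]
Xkzkz => aGkkzkz   [X → a G k]
aGkkzkz => azSkkzkz   [G → z S]
azSkkzkz => azSkzkkzkz   [S → S k z]
azSkzkkzkz => azwkkzkkzkz   [S → w k]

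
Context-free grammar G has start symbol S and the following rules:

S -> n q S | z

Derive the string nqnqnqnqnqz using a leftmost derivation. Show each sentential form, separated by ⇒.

S ⇒ nqS   [S -> n q S]
nqS ⇒ nqnqS   [S -> n q S]
nqnqS ⇒ nqnqnqS   [S -> n q S]
nqnqnqS ⇒ nqnqnqnqS   [S -> n q S]
nqnqnqnqS ⇒ nqnqnqnqnqS   [S -> n q S]
nqnqnqnqnqS ⇒ nqnqnqnqnqz   [S -> z]

S ⇒ nqS ⇒ nqnqS ⇒ nqnqnqS ⇒ nqnqnqnqS ⇒ nqnqnqnqnqS ⇒ nqnqnqnqnqz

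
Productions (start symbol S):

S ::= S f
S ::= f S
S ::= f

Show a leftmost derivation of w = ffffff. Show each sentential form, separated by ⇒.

S ⇒ Sf   [S ::= S f]
Sf ⇒ Sff   [S ::= S f]
Sff ⇒ fSff   [S ::= f S]
fSff ⇒ fSfff   [S ::= S f]
fSfff ⇒ fSffff   [S ::= S f]
fSffff ⇒ ffffff   [S ::= f]

S ⇒ Sf ⇒ Sff ⇒ fSff ⇒ fSfff ⇒ fSffff ⇒ ffffff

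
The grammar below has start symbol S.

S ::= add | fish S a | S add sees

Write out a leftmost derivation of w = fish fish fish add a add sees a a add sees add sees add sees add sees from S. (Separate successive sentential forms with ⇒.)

S ⇒ S add sees   [S ::= S add sees]
S add sees ⇒ S add sees add sees   [S ::= S add sees]
S add sees add sees ⇒ S add sees add sees add sees   [S ::= S add sees]
S add sees add sees add sees ⇒ S add sees add sees add sees add sees   [S ::= S add sees]
S add sees add sees add sees add sees ⇒ fish S a add sees add sees add sees add sees   [S ::= fish S a]
fish S a add sees add sees add sees add sees ⇒ fish fish S a a add sees add sees add sees add sees   [S ::= fish S a]
fish fish S a a add sees add sees add sees add sees ⇒ fish fish S add sees a a add sees add sees add sees add sees   [S ::= S add sees]
fish fish S add sees a a add sees add sees add sees add sees ⇒ fish fish fish S a add sees a a add sees add sees add sees add sees   [S ::= fish S a]
fish fish fish S a add sees a a add sees add sees add sees add sees ⇒ fish fish fish add a add sees a a add sees add sees add sees add sees   [S ::= add]

S ⇒ S add sees ⇒ S add sees add sees ⇒ S add sees add sees add sees ⇒ S add sees add sees add sees add sees ⇒ fish S a add sees add sees add sees add sees ⇒ fish fish S a a add sees add sees add sees add sees ⇒ fish fish S add sees a a add sees add sees add sees add sees ⇒ fish fish fish S a add sees a a add sees add sees add sees add sees ⇒ fish fish fish add a add sees a a add sees add sees add sees add sees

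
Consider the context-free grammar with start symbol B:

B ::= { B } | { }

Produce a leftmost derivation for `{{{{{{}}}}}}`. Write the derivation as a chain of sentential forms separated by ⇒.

B ⇒ {B} ⇒ {{B}} ⇒ {{{B}}} ⇒ {{{{B}}}} ⇒ {{{{{B}}}}} ⇒ {{{{{{}}}}}}

B ⇒ {B}   [B ::= { B }]
{B} ⇒ {{B}}   [B ::= { B }]
{{B}} ⇒ {{{B}}}   [B ::= { B }]
{{{B}}} ⇒ {{{{B}}}}   [B ::= { B }]
{{{{B}}}} ⇒ {{{{{B}}}}}   [B ::= { B }]
{{{{{B}}}}} ⇒ {{{{{{}}}}}}   [B ::= { }]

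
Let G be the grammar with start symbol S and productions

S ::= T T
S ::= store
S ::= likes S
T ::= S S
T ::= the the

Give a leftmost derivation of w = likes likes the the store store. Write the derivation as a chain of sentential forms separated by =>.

S => likes S => likes likes S => likes likes T T => likes likes the the T => likes likes the the S S => likes likes the the store S => likes likes the the store store

S => likes S   [S ::= likes S]
likes S => likes likes S   [S ::= likes S]
likes likes S => likes likes T T   [S ::= T T]
likes likes T T => likes likes the the T   [T ::= the the]
likes likes the the T => likes likes the the S S   [T ::= S S]
likes likes the the S S => likes likes the the store S   [S ::= store]
likes likes the the store S => likes likes the the store store   [S ::= store]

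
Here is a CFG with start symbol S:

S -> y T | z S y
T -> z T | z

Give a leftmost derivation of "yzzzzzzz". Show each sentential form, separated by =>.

S => yT => yzT => yzzT => yzzzT => yzzzzT => yzzzzzT => yzzzzzzT => yzzzzzzz

S => yT   [S -> y T]
yT => yzT   [T -> z T]
yzT => yzzT   [T -> z T]
yzzT => yzzzT   [T -> z T]
yzzzT => yzzzzT   [T -> z T]
yzzzzT => yzzzzzT   [T -> z T]
yzzzzzT => yzzzzzzT   [T -> z T]
yzzzzzzT => yzzzzzzz   [T -> z]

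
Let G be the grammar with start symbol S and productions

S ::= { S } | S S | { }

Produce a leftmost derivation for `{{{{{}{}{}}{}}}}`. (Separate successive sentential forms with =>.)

S=>{S}=>{{S}}=>{{{S}}}=>{{{SS}}}=>{{{{S}S}}}=>{{{{SS}S}}}=>{{{{{}S}S}}}=>{{{{{}SS}S}}}=>{{{{{}{}S}S}}}=>{{{{{}{}{}}S}}}=>{{{{{}{}{}}{}}}}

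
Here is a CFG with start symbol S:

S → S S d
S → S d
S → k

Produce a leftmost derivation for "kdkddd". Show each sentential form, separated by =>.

S => Sd => Sdd => SSddd => SdSddd => kdSddd => kdkddd

S => Sd   [S → S d]
Sd => Sdd   [S → S d]
Sdd => SSddd   [S → S S d]
SSddd => SdSddd   [S → S d]
SdSddd => kdSddd   [S → k]
kdSddd => kdkddd   [S → k]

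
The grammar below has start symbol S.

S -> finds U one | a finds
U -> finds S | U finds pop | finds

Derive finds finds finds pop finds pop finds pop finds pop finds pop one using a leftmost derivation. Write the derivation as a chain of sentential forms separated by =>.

S => finds U one   [S -> finds U one]
finds U one => finds U finds pop one   [U -> U finds pop]
finds U finds pop one => finds U finds pop finds pop one   [U -> U finds pop]
finds U finds pop finds pop one => finds U finds pop finds pop finds pop one   [U -> U finds pop]
finds U finds pop finds pop finds pop one => finds U finds pop finds pop finds pop finds pop one   [U -> U finds pop]
finds U finds pop finds pop finds pop finds pop one => finds U finds pop finds pop finds pop finds pop finds pop one   [U -> U finds pop]
finds U finds pop finds pop finds pop finds pop finds pop one => finds finds finds pop finds pop finds pop finds pop finds pop one   [U -> finds]

S => finds U one => finds U finds pop one => finds U finds pop finds pop one => finds U finds pop finds pop finds pop one => finds U finds pop finds pop finds pop finds pop one => finds U finds pop finds pop finds pop finds pop finds pop one => finds finds finds pop finds pop finds pop finds pop finds pop one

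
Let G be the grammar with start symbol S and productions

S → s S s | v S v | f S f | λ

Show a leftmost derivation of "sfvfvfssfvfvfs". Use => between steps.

S => sSs => sfSfs => sfvSvfs => sfvfSfvfs => sfvfvSvfvfs => sfvfvfSfvfvfs => sfvfvfsSsfvfvfs => sfvfvfssfvfvfs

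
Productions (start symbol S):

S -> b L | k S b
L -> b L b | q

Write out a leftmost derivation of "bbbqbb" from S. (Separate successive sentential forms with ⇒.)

S ⇒ bL   [S -> b L]
bL ⇒ bbLb   [L -> b L b]
bbLb ⇒ bbbLbb   [L -> b L b]
bbbLbb ⇒ bbbqbb   [L -> q]

S ⇒ bL ⇒ bbLb ⇒ bbbLbb ⇒ bbbqbb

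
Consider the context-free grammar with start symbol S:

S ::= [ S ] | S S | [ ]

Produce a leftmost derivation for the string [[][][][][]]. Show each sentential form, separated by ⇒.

S⇒[S]⇒[SS]⇒[SSS]⇒[SSSS]⇒[SSSSS]⇒[[]SSSS]⇒[[][]SSS]⇒[[][][]SS]⇒[[][][][]S]⇒[[][][][][]]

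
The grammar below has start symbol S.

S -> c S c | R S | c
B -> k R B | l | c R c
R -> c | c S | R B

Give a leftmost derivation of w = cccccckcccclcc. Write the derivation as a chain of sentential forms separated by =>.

S=>cSc=>cRSc=>ccSSc=>cccScSc=>cccccSc=>cccccRSc=>cccccRBSc=>ccccccBSc=>cccccckRBSc=>cccccckcSBSc=>cccccckccScBSc=>cccccckccccBSc=>cccccckcccclSc=>cccccckcccclcc

S => cSc   [S -> c S c]
cSc => cRSc   [S -> R S]
cRSc => ccSSc   [R -> c S]
ccSSc => cccScSc   [S -> c S c]
cccScSc => cccccSc   [S -> c]
cccccSc => cccccRSc   [S -> R S]
cccccRSc => cccccRBSc   [R -> R B]
cccccRBSc => ccccccBSc   [R -> c]
ccccccBSc => cccccckRBSc   [B -> k R B]
cccccckRBSc => cccccckcSBSc   [R -> c S]
cccccckcSBSc => cccccckccScBSc   [S -> c S c]
cccccckccScBSc => cccccckccccBSc   [S -> c]
cccccckccccBSc => cccccckcccclSc   [B -> l]
cccccckcccclSc => cccccckcccclcc   [S -> c]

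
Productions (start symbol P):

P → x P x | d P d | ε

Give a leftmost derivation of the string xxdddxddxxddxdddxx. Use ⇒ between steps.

P ⇒ xPx   [P → x P x]
xPx ⇒ xxPxx   [P → x P x]
xxPxx ⇒ xxdPdxx   [P → d P d]
xxdPdxx ⇒ xxddPddxx   [P → d P d]
xxddPddxx ⇒ xxdddPdddxx   [P → d P d]
xxdddPdddxx ⇒ xxdddxPxdddxx   [P → x P x]
xxdddxPxdddxx ⇒ xxdddxdPdxdddxx   [P → d P d]
xxdddxdPdxdddxx ⇒ xxdddxddPddxdddxx   [P → d P d]
xxdddxddPddxdddxx ⇒ xxdddxddxPxddxdddxx   [P → x P x]
xxdddxddxPxddxdddxx ⇒ xxdddxddxxddxdddxx   [P → ε]

P ⇒ xPx ⇒ xxPxx ⇒ xxdPdxx ⇒ xxddPddxx ⇒ xxdddPdddxx ⇒ xxdddxPxdddxx ⇒ xxdddxdPdxdddxx ⇒ xxdddxddPddxdddxx ⇒ xxdddxddxPxddxdddxx ⇒ xxdddxddxxddxdddxx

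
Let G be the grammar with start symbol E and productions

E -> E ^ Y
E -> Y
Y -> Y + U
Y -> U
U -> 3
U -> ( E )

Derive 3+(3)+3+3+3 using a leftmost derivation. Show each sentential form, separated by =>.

E => Y   [E -> Y]
Y => Y+U   [Y -> Y + U]
Y+U => Y+U+U   [Y -> Y + U]
Y+U+U => Y+U+U+U   [Y -> Y + U]
Y+U+U+U => Y+U+U+U+U   [Y -> Y + U]
Y+U+U+U+U => U+U+U+U+U   [Y -> U]
U+U+U+U+U => 3+U+U+U+U   [U -> 3]
3+U+U+U+U => 3+(E)+U+U+U   [U -> ( E )]
3+(E)+U+U+U => 3+(Y)+U+U+U   [E -> Y]
3+(Y)+U+U+U => 3+(U)+U+U+U   [Y -> U]
3+(U)+U+U+U => 3+(3)+U+U+U   [U -> 3]
3+(3)+U+U+U => 3+(3)+3+U+U   [U -> 3]
3+(3)+3+U+U => 3+(3)+3+3+U   [U -> 3]
3+(3)+3+3+U => 3+(3)+3+3+3   [U -> 3]

E => Y => Y+U => Y+U+U => Y+U+U+U => Y+U+U+U+U => U+U+U+U+U => 3+U+U+U+U => 3+(E)+U+U+U => 3+(Y)+U+U+U => 3+(U)+U+U+U => 3+(3)+U+U+U => 3+(3)+3+U+U => 3+(3)+3+3+U => 3+(3)+3+3+3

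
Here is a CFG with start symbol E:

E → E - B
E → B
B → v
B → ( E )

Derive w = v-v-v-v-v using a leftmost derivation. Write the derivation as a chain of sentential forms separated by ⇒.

E ⇒ E-B ⇒ E-B-B ⇒ E-B-B-B ⇒ E-B-B-B-B ⇒ B-B-B-B-B ⇒ v-B-B-B-B ⇒ v-v-B-B-B ⇒ v-v-v-B-B ⇒ v-v-v-v-B ⇒ v-v-v-v-v

E ⇒ E-B   [E → E - B]
E-B ⇒ E-B-B   [E → E - B]
E-B-B ⇒ E-B-B-B   [E → E - B]
E-B-B-B ⇒ E-B-B-B-B   [E → E - B]
E-B-B-B-B ⇒ B-B-B-B-B   [E → B]
B-B-B-B-B ⇒ v-B-B-B-B   [B → v]
v-B-B-B-B ⇒ v-v-B-B-B   [B → v]
v-v-B-B-B ⇒ v-v-v-B-B   [B → v]
v-v-v-B-B ⇒ v-v-v-v-B   [B → v]
v-v-v-v-B ⇒ v-v-v-v-v   [B → v]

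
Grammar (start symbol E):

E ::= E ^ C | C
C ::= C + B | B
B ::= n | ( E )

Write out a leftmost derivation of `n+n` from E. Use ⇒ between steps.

E ⇒ C   [E ::= C]
C ⇒ C+B   [C ::= C + B]
C+B ⇒ B+B   [C ::= B]
B+B ⇒ n+B   [B ::= n]
n+B ⇒ n+n   [B ::= n]

E ⇒ C ⇒ C+B ⇒ B+B ⇒ n+B ⇒ n+n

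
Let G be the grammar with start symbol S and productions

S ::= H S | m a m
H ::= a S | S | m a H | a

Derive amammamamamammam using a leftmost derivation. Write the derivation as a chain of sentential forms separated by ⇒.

S ⇒ HS   [S ::= H S]
HS ⇒ aSS   [H ::= a S]
aSS ⇒ amamS   [S ::= m a m]
amamS ⇒ amamHS   [S ::= H S]
amamHS ⇒ amammaHS   [H ::= m a H]
amammaHS ⇒ amammamaHS   [H ::= m a H]
amammamaHS ⇒ amammamamaHS   [H ::= m a H]
amammamamaHS ⇒ amammamamaSS   [H ::= S]
amammamamaSS ⇒ amammamamamamS   [S ::= m a m]
amammamamamamS ⇒ amammamamamammam   [S ::= m a m]

S⇒HS⇒aSS⇒amamS⇒amamHS⇒amammaHS⇒amammamaHS⇒amammamamaHS⇒amammamamaSS⇒amammamamamamS⇒amammamamamammam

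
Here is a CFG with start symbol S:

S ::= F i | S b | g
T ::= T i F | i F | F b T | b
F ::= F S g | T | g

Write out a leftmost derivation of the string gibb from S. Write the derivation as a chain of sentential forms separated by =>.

S => Sb   [S ::= S b]
Sb => Sbb   [S ::= S b]
Sbb => Fibb   [S ::= F i]
Fibb => gibb   [F ::= g]

S=>Sb=>Sbb=>Fibb=>gibb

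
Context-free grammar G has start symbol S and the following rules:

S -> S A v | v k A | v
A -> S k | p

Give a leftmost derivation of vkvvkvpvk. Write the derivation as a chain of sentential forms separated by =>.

S => vkA => vkSk => vkSAvk => vkSAvAvk => vkvAvAvk => vkvSkvAvk => vkvvkvAvk => vkvvkvpvk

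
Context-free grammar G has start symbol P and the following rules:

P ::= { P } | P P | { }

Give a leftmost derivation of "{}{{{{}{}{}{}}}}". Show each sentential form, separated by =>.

P => PP   [P ::= P P]
PP => {}P   [P ::= { }]
{}P => {}{P}   [P ::= { P }]
{}{P} => {}{{P}}   [P ::= { P }]
{}{{P}} => {}{{{P}}}   [P ::= { P }]
{}{{{P}}} => {}{{{PP}}}   [P ::= P P]
{}{{{PP}}} => {}{{{{}P}}}   [P ::= { }]
{}{{{{}P}}} => {}{{{{}PP}}}   [P ::= P P]
{}{{{{}PP}}} => {}{{{{}PPP}}}   [P ::= P P]
{}{{{{}PPP}}} => {}{{{{}{}PP}}}   [P ::= { }]
{}{{{{}{}PP}}} => {}{{{{}{}{}P}}}   [P ::= { }]
{}{{{{}{}{}P}}} => {}{{{{}{}{}{}}}}   [P ::= { }]

P => PP => {}P => {}{P} => {}{{P}} => {}{{{P}}} => {}{{{PP}}} => {}{{{{}P}}} => {}{{{{}PP}}} => {}{{{{}PPP}}} => {}{{{{}{}PP}}} => {}{{{{}{}{}P}}} => {}{{{{}{}{}{}}}}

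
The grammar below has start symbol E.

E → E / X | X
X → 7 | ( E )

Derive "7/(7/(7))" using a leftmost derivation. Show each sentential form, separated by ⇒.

E⇒E/X⇒X/X⇒7/X⇒7/(E)⇒7/(E/X)⇒7/(X/X)⇒7/(7/X)⇒7/(7/(E))⇒7/(7/(X))⇒7/(7/(7))

E ⇒ E/X   [E → E / X]
E/X ⇒ X/X   [E → X]
X/X ⇒ 7/X   [X → 7]
7/X ⇒ 7/(E)   [X → ( E )]
7/(E) ⇒ 7/(E/X)   [E → E / X]
7/(E/X) ⇒ 7/(X/X)   [E → X]
7/(X/X) ⇒ 7/(7/X)   [X → 7]
7/(7/X) ⇒ 7/(7/(E))   [X → ( E )]
7/(7/(E)) ⇒ 7/(7/(X))   [E → X]
7/(7/(X)) ⇒ 7/(7/(7))   [X → 7]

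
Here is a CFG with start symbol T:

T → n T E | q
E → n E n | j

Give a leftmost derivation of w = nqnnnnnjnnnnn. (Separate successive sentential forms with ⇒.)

T ⇒ nTE   [T → n T E]
nTE ⇒ nqE   [T → q]
nqE ⇒ nqnEn   [E → n E n]
nqnEn ⇒ nqnnEnn   [E → n E n]
nqnnEnn ⇒ nqnnnEnnn   [E → n E n]
nqnnnEnnn ⇒ nqnnnnEnnnn   [E → n E n]
nqnnnnEnnnn ⇒ nqnnnnnEnnnnn   [E → n E n]
nqnnnnnEnnnnn ⇒ nqnnnnnjnnnnn   [E → j]

T ⇒ nTE ⇒ nqE ⇒ nqnEn ⇒ nqnnEnn ⇒ nqnnnEnnn ⇒ nqnnnnEnnnn ⇒ nqnnnnnEnnnnn ⇒ nqnnnnnjnnnnn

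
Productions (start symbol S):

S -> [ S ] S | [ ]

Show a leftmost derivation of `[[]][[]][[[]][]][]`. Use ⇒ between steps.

S ⇒ [S]S   [S -> [ S ] S]
[S]S ⇒ [[]]S   [S -> [ ]]
[[]]S ⇒ [[]][S]S   [S -> [ S ] S]
[[]][S]S ⇒ [[]][[]]S   [S -> [ ]]
[[]][[]]S ⇒ [[]][[]][S]S   [S -> [ S ] S]
[[]][[]][S]S ⇒ [[]][[]][[S]S]S   [S -> [ S ] S]
[[]][[]][[S]S]S ⇒ [[]][[]][[[]]S]S   [S -> [ ]]
[[]][[]][[[]]S]S ⇒ [[]][[]][[[]][]]S   [S -> [ ]]
[[]][[]][[[]][]]S ⇒ [[]][[]][[[]][]][]   [S -> [ ]]

S⇒[S]S⇒[[]]S⇒[[]][S]S⇒[[]][[]]S⇒[[]][[]][S]S⇒[[]][[]][[S]S]S⇒[[]][[]][[[]]S]S⇒[[]][[]][[[]][]]S⇒[[]][[]][[[]][]][]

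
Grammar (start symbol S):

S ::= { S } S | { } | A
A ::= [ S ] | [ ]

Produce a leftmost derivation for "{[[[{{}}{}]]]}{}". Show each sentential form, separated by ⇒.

S ⇒ {S}S ⇒ {A}S ⇒ {[S]}S ⇒ {[A]}S ⇒ {[[S]]}S ⇒ {[[A]]}S ⇒ {[[[S]]]}S ⇒ {[[[{S}S]]]}S ⇒ {[[[{{}}S]]]}S ⇒ {[[[{{}}{}]]]}S ⇒ {[[[{{}}{}]]]}{}

S ⇒ {S}S   [S ::= { S } S]
{S}S ⇒ {A}S   [S ::= A]
{A}S ⇒ {[S]}S   [A ::= [ S ]]
{[S]}S ⇒ {[A]}S   [S ::= A]
{[A]}S ⇒ {[[S]]}S   [A ::= [ S ]]
{[[S]]}S ⇒ {[[A]]}S   [S ::= A]
{[[A]]}S ⇒ {[[[S]]]}S   [A ::= [ S ]]
{[[[S]]]}S ⇒ {[[[{S}S]]]}S   [S ::= { S } S]
{[[[{S}S]]]}S ⇒ {[[[{{}}S]]]}S   [S ::= { }]
{[[[{{}}S]]]}S ⇒ {[[[{{}}{}]]]}S   [S ::= { }]
{[[[{{}}{}]]]}S ⇒ {[[[{{}}{}]]]}{}   [S ::= { }]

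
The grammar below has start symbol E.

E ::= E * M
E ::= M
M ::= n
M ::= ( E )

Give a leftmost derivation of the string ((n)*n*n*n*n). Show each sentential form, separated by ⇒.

E ⇒ M   [E ::= M]
M ⇒ (E)   [M ::= ( E )]
(E) ⇒ (E*M)   [E ::= E * M]
(E*M) ⇒ (E*M*M)   [E ::= E * M]
(E*M*M) ⇒ (E*M*M*M)   [E ::= E * M]
(E*M*M*M) ⇒ (E*M*M*M*M)   [E ::= E * M]
(E*M*M*M*M) ⇒ (M*M*M*M*M)   [E ::= M]
(M*M*M*M*M) ⇒ ((E)*M*M*M*M)   [M ::= ( E )]
((E)*M*M*M*M) ⇒ ((M)*M*M*M*M)   [E ::= M]
((M)*M*M*M*M) ⇒ ((n)*M*M*M*M)   [M ::= n]
((n)*M*M*M*M) ⇒ ((n)*n*M*M*M)   [M ::= n]
((n)*n*M*M*M) ⇒ ((n)*n*n*M*M)   [M ::= n]
((n)*n*n*M*M) ⇒ ((n)*n*n*n*M)   [M ::= n]
((n)*n*n*n*M) ⇒ ((n)*n*n*n*n)   [M ::= n]

E ⇒ M ⇒ (E) ⇒ (E*M) ⇒ (E*M*M) ⇒ (E*M*M*M) ⇒ (E*M*M*M*M) ⇒ (M*M*M*M*M) ⇒ ((E)*M*M*M*M) ⇒ ((M)*M*M*M*M) ⇒ ((n)*M*M*M*M) ⇒ ((n)*n*M*M*M) ⇒ ((n)*n*n*M*M) ⇒ ((n)*n*n*n*M) ⇒ ((n)*n*n*n*n)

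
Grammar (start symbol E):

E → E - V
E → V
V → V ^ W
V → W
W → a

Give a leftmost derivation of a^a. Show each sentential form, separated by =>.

E => V   [E → V]
V => V^W   [V → V ^ W]
V^W => W^W   [V → W]
W^W => a^W   [W → a]
a^W => a^a   [W → a]

E => V => V^W => W^W => a^W => a^a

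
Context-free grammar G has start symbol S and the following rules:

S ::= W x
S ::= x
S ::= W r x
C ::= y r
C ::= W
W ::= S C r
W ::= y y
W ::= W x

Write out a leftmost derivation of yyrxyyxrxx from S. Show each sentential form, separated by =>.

S => Wx => Wxx => SCrxx => WrxCrxx => yyrxCrxx => yyrxWrxx => yyrxWxrxx => yyrxyyxrxx

S => Wx   [S ::= W x]
Wx => Wxx   [W ::= W x]
Wxx => SCrxx   [W ::= S C r]
SCrxx => WrxCrxx   [S ::= W r x]
WrxCrxx => yyrxCrxx   [W ::= y y]
yyrxCrxx => yyrxWrxx   [C ::= W]
yyrxWrxx => yyrxWxrxx   [W ::= W x]
yyrxWxrxx => yyrxyyxrxx   [W ::= y y]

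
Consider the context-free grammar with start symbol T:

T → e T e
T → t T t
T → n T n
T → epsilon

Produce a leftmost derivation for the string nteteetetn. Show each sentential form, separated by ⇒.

T ⇒ nTn   [T → n T n]
nTn ⇒ ntTtn   [T → t T t]
ntTtn ⇒ nteTetn   [T → e T e]
nteTetn ⇒ ntetTtetn   [T → t T t]
ntetTtetn ⇒ nteteTetetn   [T → e T e]
nteteTetetn ⇒ nteteetetn   [T → epsilon]

T⇒nTn⇒ntTtn⇒nteTetn⇒ntetTtetn⇒nteteTetetn⇒nteteetetn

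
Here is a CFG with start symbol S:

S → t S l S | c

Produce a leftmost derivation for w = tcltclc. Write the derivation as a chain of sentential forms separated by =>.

S => tSlS   [S → t S l S]
tSlS => tclS   [S → c]
tclS => tcltSlS   [S → t S l S]
tcltSlS => tcltclS   [S → c]
tcltclS => tcltclc   [S → c]

S=>tSlS=>tclS=>tcltSlS=>tcltclS=>tcltclc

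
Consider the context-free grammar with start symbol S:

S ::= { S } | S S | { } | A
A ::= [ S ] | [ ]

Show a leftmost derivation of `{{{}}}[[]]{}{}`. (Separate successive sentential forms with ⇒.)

S ⇒ SS ⇒ SSS ⇒ {S}SS ⇒ {{S}}SS ⇒ {{{}}}SS ⇒ {{{}}}SSS ⇒ {{{}}}ASS ⇒ {{{}}}[S]SS ⇒ {{{}}}[A]SS ⇒ {{{}}}[[]]SS ⇒ {{{}}}[[]]{}S ⇒ {{{}}}[[]]{}{}

S ⇒ SS   [S ::= S S]
SS ⇒ SSS   [S ::= S S]
SSS ⇒ {S}SS   [S ::= { S }]
{S}SS ⇒ {{S}}SS   [S ::= { S }]
{{S}}SS ⇒ {{{}}}SS   [S ::= { }]
{{{}}}SS ⇒ {{{}}}SSS   [S ::= S S]
{{{}}}SSS ⇒ {{{}}}ASS   [S ::= A]
{{{}}}ASS ⇒ {{{}}}[S]SS   [A ::= [ S ]]
{{{}}}[S]SS ⇒ {{{}}}[A]SS   [S ::= A]
{{{}}}[A]SS ⇒ {{{}}}[[]]SS   [A ::= [ ]]
{{{}}}[[]]SS ⇒ {{{}}}[[]]{}S   [S ::= { }]
{{{}}}[[]]{}S ⇒ {{{}}}[[]]{}{}   [S ::= { }]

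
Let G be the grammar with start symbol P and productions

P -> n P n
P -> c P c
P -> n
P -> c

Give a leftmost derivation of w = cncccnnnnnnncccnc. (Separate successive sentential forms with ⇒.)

P ⇒ cPc ⇒ cnPnc ⇒ cncPcnc ⇒ cnccPccnc ⇒ cncccPcccnc ⇒ cncccnPncccnc ⇒ cncccnnPnncccnc ⇒ cncccnnnPnnncccnc ⇒ cncccnnnnnnncccnc

P ⇒ cPc   [P -> c P c]
cPc ⇒ cnPnc   [P -> n P n]
cnPnc ⇒ cncPcnc   [P -> c P c]
cncPcnc ⇒ cnccPccnc   [P -> c P c]
cnccPccnc ⇒ cncccPcccnc   [P -> c P c]
cncccPcccnc ⇒ cncccnPncccnc   [P -> n P n]
cncccnPncccnc ⇒ cncccnnPnncccnc   [P -> n P n]
cncccnnPnncccnc ⇒ cncccnnnPnnncccnc   [P -> n P n]
cncccnnnPnnncccnc ⇒ cncccnnnnnnncccnc   [P -> n]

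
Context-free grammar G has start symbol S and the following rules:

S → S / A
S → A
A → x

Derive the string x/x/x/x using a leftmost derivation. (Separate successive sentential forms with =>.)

S => S/A => S/A/A => S/A/A/A => A/A/A/A => x/A/A/A => x/x/A/A => x/x/x/A => x/x/x/x

S => S/A   [S → S / A]
S/A => S/A/A   [S → S / A]
S/A/A => S/A/A/A   [S → S / A]
S/A/A/A => A/A/A/A   [S → A]
A/A/A/A => x/A/A/A   [A → x]
x/A/A/A => x/x/A/A   [A → x]
x/x/A/A => x/x/x/A   [A → x]
x/x/x/A => x/x/x/x   [A → x]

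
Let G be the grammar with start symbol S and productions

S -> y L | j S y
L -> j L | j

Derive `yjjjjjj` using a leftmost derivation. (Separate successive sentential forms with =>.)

S => yL => yjL => yjjL => yjjjL => yjjjjL => yjjjjjL => yjjjjjj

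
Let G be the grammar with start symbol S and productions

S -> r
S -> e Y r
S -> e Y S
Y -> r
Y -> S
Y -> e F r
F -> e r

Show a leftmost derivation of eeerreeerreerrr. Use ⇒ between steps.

S ⇒ eYS   [S -> e Y S]
eYS ⇒ eeFrS   [Y -> e F r]
eeFrS ⇒ eeerrS   [F -> e r]
eeerrS ⇒ eeerreYS   [S -> e Y S]
eeerreYS ⇒ eeerreeFrS   [Y -> e F r]
eeerreeFrS ⇒ eeerreeerrS   [F -> e r]
eeerreeerrS ⇒ eeerreeerreYr   [S -> e Y r]
eeerreeerreYr ⇒ eeerreeerreSr   [Y -> S]
eeerreeerreSr ⇒ eeerreeerreeYrr   [S -> e Y r]
eeerreeerreeYrr ⇒ eeerreeerreerrr   [Y -> r]

S⇒eYS⇒eeFrS⇒eeerrS⇒eeerreYS⇒eeerreeFrS⇒eeerreeerrS⇒eeerreeerreYr⇒eeerreeerreSr⇒eeerreeerreeYrr⇒eeerreeerreerrr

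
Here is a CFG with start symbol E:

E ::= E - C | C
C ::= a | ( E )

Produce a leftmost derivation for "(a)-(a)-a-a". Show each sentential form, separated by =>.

E=>E-C=>E-C-C=>E-C-C-C=>C-C-C-C=>(E)-C-C-C=>(C)-C-C-C=>(a)-C-C-C=>(a)-(E)-C-C=>(a)-(C)-C-C=>(a)-(a)-C-C=>(a)-(a)-a-C=>(a)-(a)-a-a

E => E-C   [E ::= E - C]
E-C => E-C-C   [E ::= E - C]
E-C-C => E-C-C-C   [E ::= E - C]
E-C-C-C => C-C-C-C   [E ::= C]
C-C-C-C => (E)-C-C-C   [C ::= ( E )]
(E)-C-C-C => (C)-C-C-C   [E ::= C]
(C)-C-C-C => (a)-C-C-C   [C ::= a]
(a)-C-C-C => (a)-(E)-C-C   [C ::= ( E )]
(a)-(E)-C-C => (a)-(C)-C-C   [E ::= C]
(a)-(C)-C-C => (a)-(a)-C-C   [C ::= a]
(a)-(a)-C-C => (a)-(a)-a-C   [C ::= a]
(a)-(a)-a-C => (a)-(a)-a-a   [C ::= a]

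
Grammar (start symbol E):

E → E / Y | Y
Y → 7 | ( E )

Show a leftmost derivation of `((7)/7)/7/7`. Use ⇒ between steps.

E⇒E/Y⇒E/Y/Y⇒Y/Y/Y⇒(E)/Y/Y⇒(E/Y)/Y/Y⇒(Y/Y)/Y/Y⇒((E)/Y)/Y/Y⇒((Y)/Y)/Y/Y⇒((7)/Y)/Y/Y⇒((7)/7)/Y/Y⇒((7)/7)/7/Y⇒((7)/7)/7/7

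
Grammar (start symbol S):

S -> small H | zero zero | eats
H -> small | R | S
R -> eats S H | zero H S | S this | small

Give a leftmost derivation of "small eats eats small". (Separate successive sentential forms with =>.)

S => small H   [S -> small H]
small H => small R   [H -> R]
small R => small eats S H   [R -> eats S H]
small eats S H => small eats eats H   [S -> eats]
small eats eats H => small eats eats small   [H -> small]

S => small H => small R => small eats S H => small eats eats H => small eats eats small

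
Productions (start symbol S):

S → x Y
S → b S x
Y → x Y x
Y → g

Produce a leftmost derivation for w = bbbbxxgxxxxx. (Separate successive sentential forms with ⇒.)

S ⇒ bSx   [S → b S x]
bSx ⇒ bbSxx   [S → b S x]
bbSxx ⇒ bbbSxxx   [S → b S x]
bbbSxxx ⇒ bbbbSxxxx   [S → b S x]
bbbbSxxxx ⇒ bbbbxYxxxx   [S → x Y]
bbbbxYxxxx ⇒ bbbbxxYxxxxx   [Y → x Y x]
bbbbxxYxxxxx ⇒ bbbbxxgxxxxx   [Y → g]

S⇒bSx⇒bbSxx⇒bbbSxxx⇒bbbbSxxxx⇒bbbbxYxxxx⇒bbbbxxYxxxxx⇒bbbbxxgxxxxx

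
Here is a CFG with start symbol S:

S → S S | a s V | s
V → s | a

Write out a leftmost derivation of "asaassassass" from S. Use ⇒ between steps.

S ⇒ SS   [S → S S]
SS ⇒ SSS   [S → S S]
SSS ⇒ asVSS   [S → a s V]
asVSS ⇒ asaSS   [V → a]
asaSS ⇒ asaSSS   [S → S S]
asaSSS ⇒ asaasVSS   [S → a s V]
asaasVSS ⇒ asaassSS   [V → s]
asaassSS ⇒ asaassasVS   [S → a s V]
asaassasVS ⇒ asaassassS   [V → s]
asaassassS ⇒ asaassassasV   [S → a s V]
asaassassasV ⇒ asaassassass   [V → s]

S ⇒ SS ⇒ SSS ⇒ asVSS ⇒ asaSS ⇒ asaSSS ⇒ asaasVSS ⇒ asaassSS ⇒ asaassasVS ⇒ asaassassS ⇒ asaassassasV ⇒ asaassassass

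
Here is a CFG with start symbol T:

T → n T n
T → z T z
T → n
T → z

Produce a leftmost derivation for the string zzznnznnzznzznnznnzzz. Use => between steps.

T => zTz => zzTzz => zzzTzzz => zzznTnzzz => zzznnTnnzzz => zzznnzTznnzzz => zzznnznTnznnzzz => zzznnznnTnnznnzzz => zzznnznnzTznnznnzzz => zzznnznnzzTzznnznnzzz => zzznnznnzznzznnznnzzz

T => zTz   [T → z T z]
zTz => zzTzz   [T → z T z]
zzTzz => zzzTzzz   [T → z T z]
zzzTzzz => zzznTnzzz   [T → n T n]
zzznTnzzz => zzznnTnnzzz   [T → n T n]
zzznnTnnzzz => zzznnzTznnzzz   [T → z T z]
zzznnzTznnzzz => zzznnznTnznnzzz   [T → n T n]
zzznnznTnznnzzz => zzznnznnTnnznnzzz   [T → n T n]
zzznnznnTnnznnzzz => zzznnznnzTznnznnzzz   [T → z T z]
zzznnznnzTznnznnzzz => zzznnznnzzTzznnznnzzz   [T → z T z]
zzznnznnzzTzznnznnzzz => zzznnznnzznzznnznnzzz   [T → n]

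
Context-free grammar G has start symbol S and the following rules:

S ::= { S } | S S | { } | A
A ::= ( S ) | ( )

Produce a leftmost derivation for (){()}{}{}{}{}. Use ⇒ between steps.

S⇒SS⇒AS⇒()S⇒()SS⇒()SSS⇒(){S}SS⇒(){A}SS⇒(){()}SS⇒(){()}SSS⇒(){()}SSSS⇒(){()}{}SSS⇒(){()}{}{}SS⇒(){()}{}{}{}S⇒(){()}{}{}{}{}

S ⇒ SS   [S ::= S S]
SS ⇒ AS   [S ::= A]
AS ⇒ ()S   [A ::= ( )]
()S ⇒ ()SS   [S ::= S S]
()SS ⇒ ()SSS   [S ::= S S]
()SSS ⇒ (){S}SS   [S ::= { S }]
(){S}SS ⇒ (){A}SS   [S ::= A]
(){A}SS ⇒ (){()}SS   [A ::= ( )]
(){()}SS ⇒ (){()}SSS   [S ::= S S]
(){()}SSS ⇒ (){()}SSSS   [S ::= S S]
(){()}SSSS ⇒ (){()}{}SSS   [S ::= { }]
(){()}{}SSS ⇒ (){()}{}{}SS   [S ::= { }]
(){()}{}{}SS ⇒ (){()}{}{}{}S   [S ::= { }]
(){()}{}{}{}S ⇒ (){()}{}{}{}{}   [S ::= { }]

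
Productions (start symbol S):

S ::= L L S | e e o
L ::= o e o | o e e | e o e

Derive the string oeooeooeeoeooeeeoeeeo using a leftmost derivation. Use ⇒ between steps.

S ⇒ LLS   [S ::= L L S]
LLS ⇒ oeoLS   [L ::= o e o]
oeoLS ⇒ oeooeoS   [L ::= o e o]
oeooeoS ⇒ oeooeoLLS   [S ::= L L S]
oeooeoLLS ⇒ oeooeooeeLS   [L ::= o e e]
oeooeooeeLS ⇒ oeooeooeeoeoS   [L ::= o e o]
oeooeooeeoeoS ⇒ oeooeooeeoeoLLS   [S ::= L L S]
oeooeooeeoeoLLS ⇒ oeooeooeeoeooeeLS   [L ::= o e e]
oeooeooeeoeooeeLS ⇒ oeooeooeeoeooeeeoeS   [L ::= e o e]
oeooeooeeoeooeeeoeS ⇒ oeooeooeeoeooeeeoeeeo   [S ::= e e o]

S ⇒ LLS ⇒ oeoLS ⇒ oeooeoS ⇒ oeooeoLLS ⇒ oeooeooeeLS ⇒ oeooeooeeoeoS ⇒ oeooeooeeoeoLLS ⇒ oeooeooeeoeooeeLS ⇒ oeooeooeeoeooeeeoeS ⇒ oeooeooeeoeooeeeoeeeo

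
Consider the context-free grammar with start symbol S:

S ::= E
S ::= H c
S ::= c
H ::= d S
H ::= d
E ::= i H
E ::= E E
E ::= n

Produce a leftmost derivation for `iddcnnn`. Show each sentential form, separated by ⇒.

S ⇒ E   [S ::= E]
E ⇒ EE   [E ::= E E]
EE ⇒ iHE   [E ::= i H]
iHE ⇒ idSE   [H ::= d S]
idSE ⇒ idHcE   [S ::= H c]
idHcE ⇒ iddcE   [H ::= d]
iddcE ⇒ iddcEE   [E ::= E E]
iddcEE ⇒ iddcEEE   [E ::= E E]
iddcEEE ⇒ iddcnEE   [E ::= n]
iddcnEE ⇒ iddcnnE   [E ::= n]
iddcnnE ⇒ iddcnnn   [E ::= n]

S ⇒ E ⇒ EE ⇒ iHE ⇒ idSE ⇒ idHcE ⇒ iddcE ⇒ iddcEE ⇒ iddcEEE ⇒ iddcnEE ⇒ iddcnnE ⇒ iddcnnn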